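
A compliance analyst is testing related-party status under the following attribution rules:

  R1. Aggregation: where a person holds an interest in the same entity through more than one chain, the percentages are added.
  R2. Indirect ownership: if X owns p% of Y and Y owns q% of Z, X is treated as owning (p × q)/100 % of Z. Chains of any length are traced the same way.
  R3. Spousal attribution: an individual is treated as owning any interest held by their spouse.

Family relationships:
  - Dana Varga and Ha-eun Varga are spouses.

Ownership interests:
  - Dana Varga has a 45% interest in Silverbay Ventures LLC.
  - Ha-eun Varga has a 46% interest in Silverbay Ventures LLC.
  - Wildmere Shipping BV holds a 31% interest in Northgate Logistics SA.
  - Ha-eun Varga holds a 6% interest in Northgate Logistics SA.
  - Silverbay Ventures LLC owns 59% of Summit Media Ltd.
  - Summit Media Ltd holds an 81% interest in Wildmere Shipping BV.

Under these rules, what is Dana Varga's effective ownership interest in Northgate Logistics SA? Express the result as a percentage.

By spousal attribution (R3), Dana Varga is treated as also owning Ha-eun Varga's interest in Silverbay Ventures LLC, giving 45% + 46% = 91%.
By spousal attribution (R3), Dana Varga is treated as owning Ha-eun Varga's 6% interest in Northgate Logistics SA.
Chain via Silverbay Ventures LLC → Summit Media Ltd → Wildmere Shipping BV (R2): 91% × 59% × 81% × 31% = 13.481559% of Northgate Logistics SA.
Direct interest in Northgate Logistics SA: 6%.
Aggregating (R1): 13.481559% + 6% = 19.481559%.

19.481559%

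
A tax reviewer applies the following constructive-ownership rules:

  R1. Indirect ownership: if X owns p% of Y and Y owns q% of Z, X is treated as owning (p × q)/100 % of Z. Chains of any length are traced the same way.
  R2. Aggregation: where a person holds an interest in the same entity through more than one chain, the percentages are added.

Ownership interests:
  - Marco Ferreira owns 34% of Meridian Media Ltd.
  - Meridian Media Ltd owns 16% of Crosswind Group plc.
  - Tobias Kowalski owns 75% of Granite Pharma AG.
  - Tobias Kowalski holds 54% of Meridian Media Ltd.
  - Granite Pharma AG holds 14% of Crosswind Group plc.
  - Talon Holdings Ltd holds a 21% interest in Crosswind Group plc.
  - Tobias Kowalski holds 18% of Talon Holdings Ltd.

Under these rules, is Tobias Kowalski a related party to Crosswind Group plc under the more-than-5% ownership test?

Chain via Meridian Media Ltd (R1): 54% × 16% = 8.64% of Crosswind Group plc.
Chain via Granite Pharma AG (R1): 75% × 14% = 10.5% of Crosswind Group plc.
Chain via Talon Holdings Ltd (R1): 18% × 21% = 3.78% of Crosswind Group plc.
Aggregating (R2): 8.64% + 10.5% + 3.78% = 22.92%.
22.92% exceeds the 5% threshold, so Tobias is a related party to Crosswind Group plc.

Yes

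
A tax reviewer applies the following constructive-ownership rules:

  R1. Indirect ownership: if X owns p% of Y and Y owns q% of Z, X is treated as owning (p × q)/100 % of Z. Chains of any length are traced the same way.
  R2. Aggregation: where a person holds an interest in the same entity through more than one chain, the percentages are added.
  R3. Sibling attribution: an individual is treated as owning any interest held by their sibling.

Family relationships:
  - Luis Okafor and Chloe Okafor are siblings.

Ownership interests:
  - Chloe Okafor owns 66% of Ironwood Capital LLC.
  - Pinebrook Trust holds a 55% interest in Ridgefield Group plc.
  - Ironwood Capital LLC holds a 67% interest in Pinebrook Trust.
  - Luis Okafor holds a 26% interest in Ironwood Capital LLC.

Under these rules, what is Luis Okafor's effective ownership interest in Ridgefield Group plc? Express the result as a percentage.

33.902%

By sibling attribution (R3), Luis Okafor is treated as also owning Chloe Okafor's interest in Ironwood Capital LLC, giving 26% + 66% = 92%.
Chain via Ironwood Capital LLC → Pinebrook Trust (R1): 92% × 67% × 55% = 33.902% of Ridgefield Group plc.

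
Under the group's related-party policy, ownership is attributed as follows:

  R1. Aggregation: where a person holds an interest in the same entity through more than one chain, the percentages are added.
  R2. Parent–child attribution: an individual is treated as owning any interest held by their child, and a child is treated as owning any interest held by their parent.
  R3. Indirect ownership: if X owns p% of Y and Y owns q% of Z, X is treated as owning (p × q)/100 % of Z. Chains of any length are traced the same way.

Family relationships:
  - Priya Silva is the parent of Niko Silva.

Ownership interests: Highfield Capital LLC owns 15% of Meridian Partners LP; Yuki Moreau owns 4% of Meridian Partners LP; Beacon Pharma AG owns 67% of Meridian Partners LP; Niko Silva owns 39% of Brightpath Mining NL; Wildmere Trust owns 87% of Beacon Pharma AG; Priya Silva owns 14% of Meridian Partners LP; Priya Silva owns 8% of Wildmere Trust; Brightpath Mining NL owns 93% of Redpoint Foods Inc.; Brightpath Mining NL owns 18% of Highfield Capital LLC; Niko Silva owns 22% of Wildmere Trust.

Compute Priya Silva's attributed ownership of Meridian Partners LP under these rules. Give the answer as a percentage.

32.54%

By parent–child attribution (R2), Priya Silva is treated as also owning Niko Silva's interest in Wildmere Trust, giving 8% + 22% = 30%.
By parent–child attribution (R2), Priya Silva is treated as owning Niko Silva's 39% interest in Brightpath Mining NL.
Chain via Wildmere Trust → Beacon Pharma AG (R3): 30% × 87% × 67% = 17.487% of Meridian Partners LP.
Direct interest in Meridian Partners LP: 14%.
Chain via Brightpath Mining NL → Highfield Capital LLC (R3): 39% × 18% × 15% = 1.053% of Meridian Partners LP.
Aggregating (R1): 17.487% + 14% + 1.053% = 32.54%.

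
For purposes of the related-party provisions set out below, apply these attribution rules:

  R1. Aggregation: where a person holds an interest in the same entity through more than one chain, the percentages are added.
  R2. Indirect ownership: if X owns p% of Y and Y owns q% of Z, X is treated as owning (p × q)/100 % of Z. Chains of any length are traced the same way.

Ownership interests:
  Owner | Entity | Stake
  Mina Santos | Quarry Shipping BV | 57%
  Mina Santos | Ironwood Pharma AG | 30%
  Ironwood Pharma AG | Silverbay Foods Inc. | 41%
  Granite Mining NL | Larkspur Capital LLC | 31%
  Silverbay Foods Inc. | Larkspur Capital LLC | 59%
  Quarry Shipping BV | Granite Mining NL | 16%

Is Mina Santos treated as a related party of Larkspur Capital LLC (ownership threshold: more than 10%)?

Yes

Chain via Ironwood Pharma AG → Silverbay Foods Inc. (R2): 30% × 41% × 59% = 7.257% of Larkspur Capital LLC.
Chain via Quarry Shipping BV → Granite Mining NL (R2): 57% × 16% × 31% = 2.8272% of Larkspur Capital LLC.
Aggregating (R1): 7.257% + 2.8272% = 10.0842%.
10.0842% exceeds the 10% threshold, so Mina is a related party to Larkspur Capital LLC.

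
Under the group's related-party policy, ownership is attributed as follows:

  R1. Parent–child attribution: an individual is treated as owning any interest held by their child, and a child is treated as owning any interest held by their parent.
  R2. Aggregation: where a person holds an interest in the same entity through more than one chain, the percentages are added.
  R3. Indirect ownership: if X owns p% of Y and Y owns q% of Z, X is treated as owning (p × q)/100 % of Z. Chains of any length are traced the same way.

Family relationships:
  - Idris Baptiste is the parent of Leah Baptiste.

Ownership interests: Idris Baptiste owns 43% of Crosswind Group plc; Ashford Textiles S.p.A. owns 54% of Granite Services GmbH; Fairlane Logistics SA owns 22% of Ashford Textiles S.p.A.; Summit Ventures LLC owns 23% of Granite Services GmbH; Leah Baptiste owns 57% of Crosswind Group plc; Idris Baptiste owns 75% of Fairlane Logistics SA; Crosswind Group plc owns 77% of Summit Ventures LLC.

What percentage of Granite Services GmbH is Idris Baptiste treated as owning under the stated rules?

By parent–child attribution (R1), Idris Baptiste is treated as also owning Leah Baptiste's interest in Crosswind Group plc, giving 43% + 57% = 100%.
Chain via Fairlane Logistics SA → Ashford Textiles S.p.A. (R3): 75% × 22% × 54% = 8.91% of Granite Services GmbH.
Chain via Crosswind Group plc → Summit Ventures LLC (R3): 100% × 77% × 23% = 17.71% of Granite Services GmbH.
Aggregating (R2): 8.91% + 17.71% = 26.62%.

26.62%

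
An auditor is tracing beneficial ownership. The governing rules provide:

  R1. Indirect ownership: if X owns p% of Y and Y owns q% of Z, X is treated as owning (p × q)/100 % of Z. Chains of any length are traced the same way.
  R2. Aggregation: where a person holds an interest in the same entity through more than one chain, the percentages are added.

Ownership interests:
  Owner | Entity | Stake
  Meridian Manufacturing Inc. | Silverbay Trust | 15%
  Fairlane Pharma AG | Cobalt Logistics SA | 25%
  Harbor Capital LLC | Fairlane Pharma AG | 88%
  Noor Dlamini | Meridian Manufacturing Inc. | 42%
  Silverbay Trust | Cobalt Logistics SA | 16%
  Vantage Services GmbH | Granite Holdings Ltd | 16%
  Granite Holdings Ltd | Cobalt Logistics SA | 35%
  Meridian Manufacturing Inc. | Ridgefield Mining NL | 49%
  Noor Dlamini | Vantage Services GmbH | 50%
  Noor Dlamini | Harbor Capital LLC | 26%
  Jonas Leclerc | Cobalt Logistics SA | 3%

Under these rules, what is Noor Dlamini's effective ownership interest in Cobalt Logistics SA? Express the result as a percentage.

Chain via Harbor Capital LLC → Fairlane Pharma AG (R1): 26% × 88% × 25% = 5.72% of Cobalt Logistics SA.
Chain via Vantage Services GmbH → Granite Holdings Ltd (R1): 50% × 16% × 35% = 2.8% of Cobalt Logistics SA.
Chain via Meridian Manufacturing Inc. → Silverbay Trust (R1): 42% × 15% × 16% = 1.008% of Cobalt Logistics SA.
Aggregating (R2): 5.72% + 2.8% + 1.008% = 9.528%.

9.528%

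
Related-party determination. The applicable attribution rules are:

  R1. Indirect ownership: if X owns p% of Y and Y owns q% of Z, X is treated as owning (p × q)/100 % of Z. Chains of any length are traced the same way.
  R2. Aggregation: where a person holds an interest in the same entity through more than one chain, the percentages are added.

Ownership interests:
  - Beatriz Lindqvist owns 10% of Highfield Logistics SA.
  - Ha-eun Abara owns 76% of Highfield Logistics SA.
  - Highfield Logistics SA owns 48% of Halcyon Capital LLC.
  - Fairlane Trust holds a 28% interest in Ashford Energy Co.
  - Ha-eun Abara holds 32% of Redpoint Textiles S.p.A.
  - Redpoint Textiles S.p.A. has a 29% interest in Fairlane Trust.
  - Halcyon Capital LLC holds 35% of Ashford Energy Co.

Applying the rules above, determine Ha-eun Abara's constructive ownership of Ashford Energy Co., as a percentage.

Chain via Highfield Logistics SA → Halcyon Capital LLC (R1): 76% × 48% × 35% = 12.768% of Ashford Energy Co.
Chain via Redpoint Textiles S.p.A. → Fairlane Trust (R1): 32% × 29% × 28% = 2.5984% of Ashford Energy Co.
Aggregating (R2): 12.768% + 2.5984% = 15.3664%.

15.3664%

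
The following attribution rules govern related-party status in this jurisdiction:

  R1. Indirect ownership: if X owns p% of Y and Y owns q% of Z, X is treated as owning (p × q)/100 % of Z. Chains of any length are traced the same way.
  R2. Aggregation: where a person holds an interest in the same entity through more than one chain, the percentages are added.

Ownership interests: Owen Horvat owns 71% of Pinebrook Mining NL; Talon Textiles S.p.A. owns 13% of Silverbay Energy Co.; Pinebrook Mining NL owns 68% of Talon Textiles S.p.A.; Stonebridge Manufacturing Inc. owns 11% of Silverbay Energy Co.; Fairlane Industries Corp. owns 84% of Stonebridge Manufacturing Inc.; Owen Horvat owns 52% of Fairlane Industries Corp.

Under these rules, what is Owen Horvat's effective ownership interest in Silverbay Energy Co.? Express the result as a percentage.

Chain via Fairlane Industries Corp. → Stonebridge Manufacturing Inc. (R1): 52% × 84% × 11% = 4.8048% of Silverbay Energy Co.
Chain via Pinebrook Mining NL → Talon Textiles S.p.A. (R1): 71% × 68% × 13% = 6.2764% of Silverbay Energy Co.
Aggregating (R2): 4.8048% + 6.2764% = 11.0812%.

11.0812%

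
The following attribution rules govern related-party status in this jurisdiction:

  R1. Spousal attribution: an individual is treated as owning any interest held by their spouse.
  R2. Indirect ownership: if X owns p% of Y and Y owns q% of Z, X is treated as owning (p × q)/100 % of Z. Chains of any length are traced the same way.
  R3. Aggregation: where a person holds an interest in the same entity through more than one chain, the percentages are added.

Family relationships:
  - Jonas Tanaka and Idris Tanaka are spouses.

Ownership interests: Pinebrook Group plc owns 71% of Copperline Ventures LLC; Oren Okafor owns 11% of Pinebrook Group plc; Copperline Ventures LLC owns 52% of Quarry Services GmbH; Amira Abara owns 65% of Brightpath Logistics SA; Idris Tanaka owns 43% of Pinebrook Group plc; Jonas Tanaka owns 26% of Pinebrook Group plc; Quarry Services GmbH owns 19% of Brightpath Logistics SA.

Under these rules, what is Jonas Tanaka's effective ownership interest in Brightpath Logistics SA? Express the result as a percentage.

4.840212%

By spousal attribution (R1), Jonas Tanaka is treated as also owning Idris Tanaka's interest in Pinebrook Group plc, giving 26% + 43% = 69%.
Chain via Pinebrook Group plc → Copperline Ventures LLC → Quarry Services GmbH (R2): 69% × 71% × 52% × 19% = 4.840212% of Brightpath Logistics SA.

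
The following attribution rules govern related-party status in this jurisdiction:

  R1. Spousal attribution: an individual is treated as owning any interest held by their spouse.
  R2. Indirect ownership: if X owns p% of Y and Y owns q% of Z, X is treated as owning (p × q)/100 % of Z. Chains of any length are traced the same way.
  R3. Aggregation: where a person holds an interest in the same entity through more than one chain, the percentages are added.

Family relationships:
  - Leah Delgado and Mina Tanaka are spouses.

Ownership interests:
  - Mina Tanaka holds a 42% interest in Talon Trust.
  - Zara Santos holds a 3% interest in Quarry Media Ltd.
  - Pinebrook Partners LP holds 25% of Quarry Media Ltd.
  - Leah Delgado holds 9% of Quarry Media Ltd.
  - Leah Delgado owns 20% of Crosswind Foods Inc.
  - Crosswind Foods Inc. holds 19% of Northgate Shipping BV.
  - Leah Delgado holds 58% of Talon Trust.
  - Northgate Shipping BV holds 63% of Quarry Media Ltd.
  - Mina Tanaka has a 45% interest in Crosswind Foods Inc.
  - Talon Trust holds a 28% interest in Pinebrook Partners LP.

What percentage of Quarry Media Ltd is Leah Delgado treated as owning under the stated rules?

By spousal attribution (R1), Leah Delgado is treated as also owning Mina Tanaka's interest in Talon Trust, giving 58% + 42% = 100%.
By spousal attribution (R1), Leah Delgado is treated as also owning Mina Tanaka's interest in Crosswind Foods Inc, giving 20% + 45% = 65%.
Chain via Talon Trust → Pinebrook Partners LP (R2): 100% × 28% × 25% = 7% of Quarry Media Ltd.
Chain via Crosswind Foods Inc. → Northgate Shipping BV (R2): 65% × 19% × 63% = 7.7805% of Quarry Media Ltd.
Direct interest in Quarry Media Ltd: 9%.
Aggregating (R3): 7% + 7.7805% + 9% = 23.7805%.

23.7805%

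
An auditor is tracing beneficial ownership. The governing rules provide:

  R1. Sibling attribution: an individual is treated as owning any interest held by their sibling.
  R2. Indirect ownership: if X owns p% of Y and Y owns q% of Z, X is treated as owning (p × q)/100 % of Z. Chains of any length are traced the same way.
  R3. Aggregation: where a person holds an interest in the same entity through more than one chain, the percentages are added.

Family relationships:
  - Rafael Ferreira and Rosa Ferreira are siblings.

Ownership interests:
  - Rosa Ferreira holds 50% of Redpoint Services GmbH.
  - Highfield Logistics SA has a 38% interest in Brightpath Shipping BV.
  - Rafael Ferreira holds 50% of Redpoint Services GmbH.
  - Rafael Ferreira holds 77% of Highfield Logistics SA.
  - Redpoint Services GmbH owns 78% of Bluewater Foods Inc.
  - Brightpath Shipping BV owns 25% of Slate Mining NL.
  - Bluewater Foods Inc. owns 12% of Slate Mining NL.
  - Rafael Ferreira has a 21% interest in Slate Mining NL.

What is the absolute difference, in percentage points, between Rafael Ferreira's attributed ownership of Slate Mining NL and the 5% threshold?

32.675

By sibling attribution (R1), Rafael Ferreira is treated as also owning Rosa Ferreira's interest in Redpoint Services GmbH, giving 50% + 50% = 100%.
Chain via Redpoint Services GmbH → Bluewater Foods Inc. (R2): 100% × 78% × 12% = 9.36% of Slate Mining NL.
Chain via Highfield Logistics SA → Brightpath Shipping BV (R2): 77% × 38% × 25% = 7.315% of Slate Mining NL.
Direct interest in Slate Mining NL: 21%.
Aggregating (R3): 9.36% + 7.315% + 21% = 37.675%.
37.675% exceeds the 5% threshold by 32.675 percentage points.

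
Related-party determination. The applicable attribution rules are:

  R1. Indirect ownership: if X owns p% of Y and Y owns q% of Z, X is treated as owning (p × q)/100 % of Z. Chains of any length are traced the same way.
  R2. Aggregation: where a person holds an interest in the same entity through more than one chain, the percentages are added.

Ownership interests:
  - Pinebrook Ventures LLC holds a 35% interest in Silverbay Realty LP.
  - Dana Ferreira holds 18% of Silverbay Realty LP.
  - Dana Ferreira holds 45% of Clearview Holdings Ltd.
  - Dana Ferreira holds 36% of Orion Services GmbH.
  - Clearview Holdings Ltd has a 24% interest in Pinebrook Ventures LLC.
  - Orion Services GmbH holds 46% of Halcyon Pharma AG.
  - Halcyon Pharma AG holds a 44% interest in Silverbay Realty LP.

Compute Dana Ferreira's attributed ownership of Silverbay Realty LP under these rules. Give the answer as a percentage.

29.0664%

Chain via Clearview Holdings Ltd → Pinebrook Ventures LLC (R1): 45% × 24% × 35% = 3.78% of Silverbay Realty LP.
Chain via Orion Services GmbH → Halcyon Pharma AG (R1): 36% × 46% × 44% = 7.2864% of Silverbay Realty LP.
Direct interest in Silverbay Realty LP: 18%.
Aggregating (R2): 3.78% + 7.2864% + 18% = 29.0664%.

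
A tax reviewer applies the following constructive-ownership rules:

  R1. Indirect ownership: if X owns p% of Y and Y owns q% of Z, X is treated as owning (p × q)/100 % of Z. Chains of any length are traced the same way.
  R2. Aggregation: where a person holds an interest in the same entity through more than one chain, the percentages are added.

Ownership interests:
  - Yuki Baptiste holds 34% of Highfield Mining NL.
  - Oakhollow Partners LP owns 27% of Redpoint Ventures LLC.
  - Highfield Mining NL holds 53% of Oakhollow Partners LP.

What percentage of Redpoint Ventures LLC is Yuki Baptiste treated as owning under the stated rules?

Chain via Highfield Mining NL → Oakhollow Partners LP (R1): 34% × 53% × 27% = 4.8654% of Redpoint Ventures LLC.

4.8654%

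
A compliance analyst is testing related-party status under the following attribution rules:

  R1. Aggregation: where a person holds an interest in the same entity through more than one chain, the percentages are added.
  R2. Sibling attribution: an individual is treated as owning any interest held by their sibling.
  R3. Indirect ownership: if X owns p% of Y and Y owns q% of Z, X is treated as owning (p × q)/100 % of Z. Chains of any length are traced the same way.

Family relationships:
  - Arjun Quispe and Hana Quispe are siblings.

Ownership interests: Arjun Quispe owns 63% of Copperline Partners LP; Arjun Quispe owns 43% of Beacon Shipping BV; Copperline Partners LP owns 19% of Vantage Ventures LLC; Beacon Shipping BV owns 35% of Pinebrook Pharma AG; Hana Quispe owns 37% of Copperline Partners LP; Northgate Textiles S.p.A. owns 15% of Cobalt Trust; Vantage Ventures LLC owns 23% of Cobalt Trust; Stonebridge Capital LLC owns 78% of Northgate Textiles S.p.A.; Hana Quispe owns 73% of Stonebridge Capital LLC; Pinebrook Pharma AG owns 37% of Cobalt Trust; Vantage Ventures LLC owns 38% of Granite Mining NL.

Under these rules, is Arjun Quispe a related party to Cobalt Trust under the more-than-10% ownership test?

By sibling attribution (R2), Arjun Quispe is treated as also owning Hana Quispe's interest in Copperline Partners LP, giving 63% + 37% = 100%.
By sibling attribution (R2), Arjun Quispe is treated as owning Hana Quispe's 73% interest in Stonebridge Capital LLC.
Chain via Copperline Partners LP → Vantage Ventures LLC (R3): 100% × 19% × 23% = 4.37% of Cobalt Trust.
Chain via Beacon Shipping BV → Pinebrook Pharma AG (R3): 43% × 35% × 37% = 5.5685% of Cobalt Trust.
Chain via Stonebridge Capital LLC → Northgate Textiles S.p.A. (R3): 73% × 78% × 15% = 8.541% of Cobalt Trust.
Aggregating (R1): 4.37% + 5.5685% + 8.541% = 18.4795%.
18.4795% exceeds the 10% threshold, so Arjun is a related party to Cobalt Trust.

Yes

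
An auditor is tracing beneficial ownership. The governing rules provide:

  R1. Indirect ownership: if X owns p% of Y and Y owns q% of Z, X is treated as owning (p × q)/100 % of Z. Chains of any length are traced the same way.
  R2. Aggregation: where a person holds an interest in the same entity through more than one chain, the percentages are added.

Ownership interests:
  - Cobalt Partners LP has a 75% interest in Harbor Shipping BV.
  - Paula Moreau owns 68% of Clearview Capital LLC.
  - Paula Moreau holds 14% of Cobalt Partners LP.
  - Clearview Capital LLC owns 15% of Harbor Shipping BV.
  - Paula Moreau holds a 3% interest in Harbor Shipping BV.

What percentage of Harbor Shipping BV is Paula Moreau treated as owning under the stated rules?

23.7%

Chain via Cobalt Partners LP (R1): 14% × 75% = 10.5% of Harbor Shipping BV.
Chain via Clearview Capital LLC (R1): 68% × 15% = 10.2% of Harbor Shipping BV.
Direct interest in Harbor Shipping BV: 3%.
Aggregating (R2): 10.5% + 10.2% + 3% = 23.7%.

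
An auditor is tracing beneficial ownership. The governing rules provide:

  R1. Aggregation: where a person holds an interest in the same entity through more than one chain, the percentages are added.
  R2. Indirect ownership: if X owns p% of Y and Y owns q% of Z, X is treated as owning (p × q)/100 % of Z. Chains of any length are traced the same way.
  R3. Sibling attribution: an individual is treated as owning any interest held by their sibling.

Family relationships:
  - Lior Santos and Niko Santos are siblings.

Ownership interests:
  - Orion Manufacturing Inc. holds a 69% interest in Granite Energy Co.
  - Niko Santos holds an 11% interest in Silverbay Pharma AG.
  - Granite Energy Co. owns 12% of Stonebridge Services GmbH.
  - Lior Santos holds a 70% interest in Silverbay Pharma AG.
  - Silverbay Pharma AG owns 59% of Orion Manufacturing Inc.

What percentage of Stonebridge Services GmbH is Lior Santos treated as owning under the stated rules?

By sibling attribution (R3), Lior Santos is treated as also owning Niko Santos's interest in Silverbay Pharma AG, giving 70% + 11% = 81%.
Chain via Silverbay Pharma AG → Orion Manufacturing Inc. → Granite Energy Co. (R2): 81% × 59% × 69% × 12% = 3.957012% of Stonebridge Services GmbH.

3.957012%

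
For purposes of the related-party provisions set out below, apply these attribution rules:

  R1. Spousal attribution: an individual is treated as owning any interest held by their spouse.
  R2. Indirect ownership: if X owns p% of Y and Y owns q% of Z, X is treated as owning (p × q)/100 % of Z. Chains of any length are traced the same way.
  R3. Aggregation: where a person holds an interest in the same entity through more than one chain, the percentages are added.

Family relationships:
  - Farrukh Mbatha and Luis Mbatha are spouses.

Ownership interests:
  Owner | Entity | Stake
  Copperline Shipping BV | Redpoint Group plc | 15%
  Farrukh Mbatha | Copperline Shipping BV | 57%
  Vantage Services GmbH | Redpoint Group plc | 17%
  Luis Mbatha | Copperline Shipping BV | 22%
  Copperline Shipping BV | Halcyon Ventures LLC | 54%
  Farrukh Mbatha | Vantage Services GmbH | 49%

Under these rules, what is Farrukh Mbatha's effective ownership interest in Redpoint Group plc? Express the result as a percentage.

By spousal attribution (R1), Farrukh Mbatha is treated as also owning Luis Mbatha's interest in Copperline Shipping BV, giving 57% + 22% = 79%.
Chain via Vantage Services GmbH (R2): 49% × 17% = 8.33% of Redpoint Group plc.
Chain via Copperline Shipping BV (R2): 79% × 15% = 11.85% of Redpoint Group plc.
Aggregating (R3): 8.33% + 11.85% = 20.18%.

20.18%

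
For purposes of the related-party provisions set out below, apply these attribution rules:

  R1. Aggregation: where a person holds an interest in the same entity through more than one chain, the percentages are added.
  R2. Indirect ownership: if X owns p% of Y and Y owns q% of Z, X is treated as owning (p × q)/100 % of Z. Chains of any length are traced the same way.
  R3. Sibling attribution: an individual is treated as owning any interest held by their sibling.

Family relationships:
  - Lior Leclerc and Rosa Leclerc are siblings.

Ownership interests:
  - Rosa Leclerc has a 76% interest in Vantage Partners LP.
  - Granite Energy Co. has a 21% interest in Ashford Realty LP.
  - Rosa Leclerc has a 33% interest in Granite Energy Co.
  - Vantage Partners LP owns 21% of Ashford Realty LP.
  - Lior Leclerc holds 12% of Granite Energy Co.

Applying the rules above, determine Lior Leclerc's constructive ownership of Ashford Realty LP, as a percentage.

By sibling attribution (R3), Lior Leclerc is treated as also owning Rosa Leclerc's interest in Granite Energy Co, giving 12% + 33% = 45%.
By sibling attribution (R3), Lior Leclerc is treated as owning Rosa Leclerc's 76% interest in Vantage Partners LP.
Chain via Granite Energy Co. (R2): 45% × 21% = 9.45% of Ashford Realty LP.
Chain via Vantage Partners LP (R2): 76% × 21% = 15.96% of Ashford Realty LP.
Aggregating (R1): 9.45% + 15.96% = 25.41%.

25.41%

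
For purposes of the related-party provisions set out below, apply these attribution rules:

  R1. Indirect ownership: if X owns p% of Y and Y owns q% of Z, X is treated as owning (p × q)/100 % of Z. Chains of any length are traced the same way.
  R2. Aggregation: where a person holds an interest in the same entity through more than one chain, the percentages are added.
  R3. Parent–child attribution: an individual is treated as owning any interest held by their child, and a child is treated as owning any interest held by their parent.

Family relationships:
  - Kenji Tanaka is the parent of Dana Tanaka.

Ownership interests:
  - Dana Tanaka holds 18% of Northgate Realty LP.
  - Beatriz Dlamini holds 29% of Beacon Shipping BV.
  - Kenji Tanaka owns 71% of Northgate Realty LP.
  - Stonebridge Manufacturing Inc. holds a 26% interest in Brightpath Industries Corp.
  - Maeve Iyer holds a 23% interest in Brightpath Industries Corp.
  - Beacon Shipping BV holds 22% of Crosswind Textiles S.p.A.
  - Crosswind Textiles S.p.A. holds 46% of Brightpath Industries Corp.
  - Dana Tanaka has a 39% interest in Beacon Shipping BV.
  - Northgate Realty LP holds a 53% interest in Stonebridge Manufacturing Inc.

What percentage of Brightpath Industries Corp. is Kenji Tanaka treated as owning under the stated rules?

16.211%

By parent–child attribution (R3), Kenji Tanaka is treated as also owning Dana Tanaka's interest in Northgate Realty LP, giving 71% + 18% = 89%.
By parent–child attribution (R3), Kenji Tanaka is treated as owning Dana Tanaka's 39% interest in Beacon Shipping BV.
Chain via Northgate Realty LP → Stonebridge Manufacturing Inc. (R1): 89% × 53% × 26% = 12.2642% of Brightpath Industries Corp.
Chain via Beacon Shipping BV → Crosswind Textiles S.p.A. (R1): 39% × 22% × 46% = 3.9468% of Brightpath Industries Corp.
Aggregating (R2): 12.2642% + 3.9468% = 16.211%.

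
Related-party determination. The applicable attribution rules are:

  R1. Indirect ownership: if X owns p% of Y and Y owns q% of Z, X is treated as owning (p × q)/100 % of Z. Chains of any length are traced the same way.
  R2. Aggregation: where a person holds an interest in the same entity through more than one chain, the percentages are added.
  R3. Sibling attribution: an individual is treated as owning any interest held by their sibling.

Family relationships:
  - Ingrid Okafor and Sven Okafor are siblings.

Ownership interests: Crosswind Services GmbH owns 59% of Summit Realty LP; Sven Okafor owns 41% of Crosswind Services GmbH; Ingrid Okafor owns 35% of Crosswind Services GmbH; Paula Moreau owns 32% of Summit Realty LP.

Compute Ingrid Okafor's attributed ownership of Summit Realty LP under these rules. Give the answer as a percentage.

By sibling attribution (R3), Ingrid Okafor is treated as also owning Sven Okafor's interest in Crosswind Services GmbH, giving 35% + 41% = 76%.
Chain via Crosswind Services GmbH (R1): 76% × 59% = 44.84% of Summit Realty LP.

44.84%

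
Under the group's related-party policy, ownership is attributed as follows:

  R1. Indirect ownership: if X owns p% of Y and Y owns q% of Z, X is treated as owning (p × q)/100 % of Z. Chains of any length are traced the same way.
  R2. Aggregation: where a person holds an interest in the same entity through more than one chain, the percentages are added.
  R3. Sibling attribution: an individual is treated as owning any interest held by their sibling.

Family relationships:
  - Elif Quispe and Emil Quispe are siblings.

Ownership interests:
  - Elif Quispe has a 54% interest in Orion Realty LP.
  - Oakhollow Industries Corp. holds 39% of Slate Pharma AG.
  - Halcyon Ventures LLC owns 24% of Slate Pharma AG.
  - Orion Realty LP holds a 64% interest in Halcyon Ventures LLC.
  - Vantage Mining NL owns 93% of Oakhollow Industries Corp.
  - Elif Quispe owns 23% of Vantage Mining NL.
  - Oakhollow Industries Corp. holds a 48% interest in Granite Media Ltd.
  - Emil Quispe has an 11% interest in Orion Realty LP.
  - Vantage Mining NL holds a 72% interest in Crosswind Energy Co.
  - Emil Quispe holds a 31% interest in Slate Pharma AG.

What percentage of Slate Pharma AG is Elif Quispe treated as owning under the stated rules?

By sibling attribution (R3), Elif Quispe is treated as also owning Emil Quispe's interest in Orion Realty LP, giving 54% + 11% = 65%.
By sibling attribution (R3), Elif Quispe is treated as owning Emil Quispe's 31% interest in Slate Pharma AG.
Chain via Orion Realty LP → Halcyon Ventures LLC (R1): 65% × 64% × 24% = 9.984% of Slate Pharma AG.
Chain via Vantage Mining NL → Oakhollow Industries Corp. (R1): 23% × 93% × 39% = 8.3421% of Slate Pharma AG.
Direct interest in Slate Pharma AG: 31%.
Aggregating (R2): 9.984% + 8.3421% + 31% = 49.3261%.

49.3261%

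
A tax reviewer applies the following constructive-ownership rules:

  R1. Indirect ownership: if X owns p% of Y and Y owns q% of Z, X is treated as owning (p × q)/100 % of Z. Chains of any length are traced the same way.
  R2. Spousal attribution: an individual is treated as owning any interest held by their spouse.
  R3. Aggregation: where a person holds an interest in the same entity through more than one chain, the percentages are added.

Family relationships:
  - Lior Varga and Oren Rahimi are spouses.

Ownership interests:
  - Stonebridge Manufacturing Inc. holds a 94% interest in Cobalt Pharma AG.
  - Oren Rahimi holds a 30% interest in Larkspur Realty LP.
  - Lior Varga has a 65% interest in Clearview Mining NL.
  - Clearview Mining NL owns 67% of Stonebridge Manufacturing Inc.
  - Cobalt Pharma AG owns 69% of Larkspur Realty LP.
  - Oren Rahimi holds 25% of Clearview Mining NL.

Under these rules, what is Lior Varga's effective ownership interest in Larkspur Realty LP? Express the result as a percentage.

By spousal attribution (R2), Lior Varga is treated as also owning Oren Rahimi's interest in Clearview Mining NL, giving 65% + 25% = 90%.
By spousal attribution (R2), Lior Varga is treated as owning Oren Rahimi's 30% interest in Larkspur Realty LP.
Chain via Clearview Mining NL → Stonebridge Manufacturing Inc. → Cobalt Pharma AG (R1): 90% × 67% × 94% × 69% = 39.11058% of Larkspur Realty LP.
Direct interest in Larkspur Realty LP: 30%.
Aggregating (R3): 39.11058% + 30% = 69.11058%.

69.11058%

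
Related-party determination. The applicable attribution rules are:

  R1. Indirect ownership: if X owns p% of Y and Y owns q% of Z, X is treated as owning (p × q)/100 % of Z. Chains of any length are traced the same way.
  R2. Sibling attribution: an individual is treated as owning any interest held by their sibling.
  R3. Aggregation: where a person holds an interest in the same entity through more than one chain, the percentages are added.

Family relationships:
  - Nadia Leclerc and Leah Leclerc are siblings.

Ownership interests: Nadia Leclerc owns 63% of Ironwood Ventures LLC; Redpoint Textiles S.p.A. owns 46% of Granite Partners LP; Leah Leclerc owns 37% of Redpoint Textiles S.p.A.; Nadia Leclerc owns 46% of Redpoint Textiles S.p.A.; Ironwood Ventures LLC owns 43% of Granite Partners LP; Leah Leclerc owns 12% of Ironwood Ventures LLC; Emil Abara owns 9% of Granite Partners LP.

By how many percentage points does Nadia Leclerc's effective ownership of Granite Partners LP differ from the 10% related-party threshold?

60.43

By sibling attribution (R2), Nadia Leclerc is treated as also owning Leah Leclerc's interest in Ironwood Ventures LLC, giving 63% + 12% = 75%.
By sibling attribution (R2), Nadia Leclerc is treated as also owning Leah Leclerc's interest in Redpoint Textiles S.p.A, giving 46% + 37% = 83%.
Chain via Ironwood Ventures LLC (R1): 75% × 43% = 32.25% of Granite Partners LP.
Chain via Redpoint Textiles S.p.A. (R1): 83% × 46% = 38.18% of Granite Partners LP.
Aggregating (R3): 32.25% + 38.18% = 70.43%.
70.43% exceeds the 10% threshold by 60.43 percentage points.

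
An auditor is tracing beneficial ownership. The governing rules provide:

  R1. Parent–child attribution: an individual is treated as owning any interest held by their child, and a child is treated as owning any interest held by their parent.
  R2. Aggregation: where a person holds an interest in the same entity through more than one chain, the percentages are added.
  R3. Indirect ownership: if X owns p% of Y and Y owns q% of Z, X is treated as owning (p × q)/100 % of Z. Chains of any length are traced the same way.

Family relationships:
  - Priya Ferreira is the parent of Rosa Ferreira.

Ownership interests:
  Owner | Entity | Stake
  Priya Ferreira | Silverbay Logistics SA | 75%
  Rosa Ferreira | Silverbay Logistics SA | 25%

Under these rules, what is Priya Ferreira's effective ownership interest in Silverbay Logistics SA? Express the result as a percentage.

By parent–child attribution (R1), Priya Ferreira is treated as also owning Rosa Ferreira's interest in Silverbay Logistics SA, giving 75% + 25% = 100%.
Direct interest in Silverbay Logistics SA: 100%.

100%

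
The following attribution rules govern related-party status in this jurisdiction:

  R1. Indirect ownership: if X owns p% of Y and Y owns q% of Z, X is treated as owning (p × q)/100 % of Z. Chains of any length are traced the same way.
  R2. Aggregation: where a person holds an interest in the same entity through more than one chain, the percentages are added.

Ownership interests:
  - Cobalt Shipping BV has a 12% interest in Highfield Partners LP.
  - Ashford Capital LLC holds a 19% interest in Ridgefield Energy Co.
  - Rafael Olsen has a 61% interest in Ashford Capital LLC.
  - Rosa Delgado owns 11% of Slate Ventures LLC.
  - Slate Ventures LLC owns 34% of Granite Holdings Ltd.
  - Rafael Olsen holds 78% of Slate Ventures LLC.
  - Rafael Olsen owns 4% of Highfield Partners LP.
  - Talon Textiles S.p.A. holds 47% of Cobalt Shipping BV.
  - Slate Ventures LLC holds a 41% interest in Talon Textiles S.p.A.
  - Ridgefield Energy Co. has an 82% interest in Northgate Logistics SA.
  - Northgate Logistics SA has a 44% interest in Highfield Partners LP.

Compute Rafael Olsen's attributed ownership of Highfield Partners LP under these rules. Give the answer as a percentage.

Chain via Slate Ventures LLC → Talon Textiles S.p.A. → Cobalt Shipping BV (R1): 78% × 41% × 47% × 12% = 1.803672% of Highfield Partners LP.
Chain via Ashford Capital LLC → Ridgefield Energy Co. → Northgate Logistics SA (R1): 61% × 19% × 82% × 44% = 4.181672% of Highfield Partners LP.
Direct interest in Highfield Partners LP: 4%.
Aggregating (R2): 1.803672% + 4.181672% + 4% = 9.985344%.

9.985344%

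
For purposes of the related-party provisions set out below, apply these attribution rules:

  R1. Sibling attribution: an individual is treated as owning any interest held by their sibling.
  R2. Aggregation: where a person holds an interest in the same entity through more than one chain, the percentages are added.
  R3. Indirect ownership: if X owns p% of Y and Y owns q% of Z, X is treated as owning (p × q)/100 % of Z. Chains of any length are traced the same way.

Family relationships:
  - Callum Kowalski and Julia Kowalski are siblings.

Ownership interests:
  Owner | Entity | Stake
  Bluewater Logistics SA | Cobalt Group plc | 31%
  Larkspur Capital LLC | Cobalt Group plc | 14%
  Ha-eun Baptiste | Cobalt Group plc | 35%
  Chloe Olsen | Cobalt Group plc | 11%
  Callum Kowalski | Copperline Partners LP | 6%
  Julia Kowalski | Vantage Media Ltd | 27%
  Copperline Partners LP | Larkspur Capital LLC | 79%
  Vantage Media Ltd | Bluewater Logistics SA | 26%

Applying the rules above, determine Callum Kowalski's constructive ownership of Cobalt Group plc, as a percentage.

2.8398%

By sibling attribution (R1), Callum Kowalski is treated as owning Julia Kowalski's 27% interest in Vantage Media Ltd.
Chain via Copperline Partners LP → Larkspur Capital LLC (R3): 6% × 79% × 14% = 0.6636% of Cobalt Group plc.
Chain via Vantage Media Ltd → Bluewater Logistics SA (R3): 27% × 26% × 31% = 2.1762% of Cobalt Group plc.
Aggregating (R2): 0.6636% + 2.1762% = 2.8398%.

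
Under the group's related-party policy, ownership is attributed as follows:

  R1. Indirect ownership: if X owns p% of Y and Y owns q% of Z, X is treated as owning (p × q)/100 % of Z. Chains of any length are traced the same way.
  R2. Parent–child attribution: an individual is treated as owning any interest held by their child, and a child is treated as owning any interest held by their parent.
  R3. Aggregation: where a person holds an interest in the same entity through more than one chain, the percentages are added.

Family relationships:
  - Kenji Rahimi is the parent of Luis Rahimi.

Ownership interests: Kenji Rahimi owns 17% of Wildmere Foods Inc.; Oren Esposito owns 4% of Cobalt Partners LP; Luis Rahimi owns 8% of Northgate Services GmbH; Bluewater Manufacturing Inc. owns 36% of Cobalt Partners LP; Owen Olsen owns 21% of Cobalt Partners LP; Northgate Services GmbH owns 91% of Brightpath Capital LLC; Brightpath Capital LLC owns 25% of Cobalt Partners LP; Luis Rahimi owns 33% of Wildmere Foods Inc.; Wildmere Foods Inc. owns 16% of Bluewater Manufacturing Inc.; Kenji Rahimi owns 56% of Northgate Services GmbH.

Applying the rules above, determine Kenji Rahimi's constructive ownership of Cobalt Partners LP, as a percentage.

17.44%

By parent–child attribution (R2), Kenji Rahimi is treated as also owning Luis Rahimi's interest in Wildmere Foods Inc, giving 17% + 33% = 50%.
By parent–child attribution (R2), Kenji Rahimi is treated as also owning Luis Rahimi's interest in Northgate Services GmbH, giving 56% + 8% = 64%.
Chain via Wildmere Foods Inc. → Bluewater Manufacturing Inc. (R1): 50% × 16% × 36% = 2.88% of Cobalt Partners LP.
Chain via Northgate Services GmbH → Brightpath Capital LLC (R1): 64% × 91% × 25% = 14.56% of Cobalt Partners LP.
Aggregating (R3): 2.88% + 14.56% = 17.44%.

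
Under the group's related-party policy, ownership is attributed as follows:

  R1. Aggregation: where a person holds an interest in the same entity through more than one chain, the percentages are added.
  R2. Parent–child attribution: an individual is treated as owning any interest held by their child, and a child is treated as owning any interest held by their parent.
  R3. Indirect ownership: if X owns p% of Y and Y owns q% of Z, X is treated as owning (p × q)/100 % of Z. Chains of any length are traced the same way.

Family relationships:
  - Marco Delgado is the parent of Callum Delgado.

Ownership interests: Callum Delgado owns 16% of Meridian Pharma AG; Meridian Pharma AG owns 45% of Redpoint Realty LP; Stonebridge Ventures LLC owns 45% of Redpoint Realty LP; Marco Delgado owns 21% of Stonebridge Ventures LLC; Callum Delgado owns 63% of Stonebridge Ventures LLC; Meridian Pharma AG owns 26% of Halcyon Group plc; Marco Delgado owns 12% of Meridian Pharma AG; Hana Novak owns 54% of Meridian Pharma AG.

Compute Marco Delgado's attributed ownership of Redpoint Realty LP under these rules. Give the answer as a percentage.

By parent–child attribution (R2), Marco Delgado is treated as also owning Callum Delgado's interest in Meridian Pharma AG, giving 12% + 16% = 28%.
By parent–child attribution (R2), Marco Delgado is treated as also owning Callum Delgado's interest in Stonebridge Ventures LLC, giving 21% + 63% = 84%.
Chain via Meridian Pharma AG (R3): 28% × 45% = 12.6% of Redpoint Realty LP.
Chain via Stonebridge Ventures LLC (R3): 84% × 45% = 37.8% of Redpoint Realty LP.
Aggregating (R1): 12.6% + 37.8% = 50.4%.

50.4%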